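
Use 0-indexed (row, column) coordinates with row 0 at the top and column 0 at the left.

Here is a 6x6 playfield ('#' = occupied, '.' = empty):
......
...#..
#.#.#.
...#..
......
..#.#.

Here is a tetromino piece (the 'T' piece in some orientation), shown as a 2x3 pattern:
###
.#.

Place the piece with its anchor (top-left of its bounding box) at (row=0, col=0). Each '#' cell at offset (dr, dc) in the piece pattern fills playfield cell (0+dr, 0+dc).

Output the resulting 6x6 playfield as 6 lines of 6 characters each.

Fill (0+0,0+0) = (0,0)
Fill (0+0,0+1) = (0,1)
Fill (0+0,0+2) = (0,2)
Fill (0+1,0+1) = (1,1)

Answer: ###...
.#.#..
#.#.#.
...#..
......
..#.#.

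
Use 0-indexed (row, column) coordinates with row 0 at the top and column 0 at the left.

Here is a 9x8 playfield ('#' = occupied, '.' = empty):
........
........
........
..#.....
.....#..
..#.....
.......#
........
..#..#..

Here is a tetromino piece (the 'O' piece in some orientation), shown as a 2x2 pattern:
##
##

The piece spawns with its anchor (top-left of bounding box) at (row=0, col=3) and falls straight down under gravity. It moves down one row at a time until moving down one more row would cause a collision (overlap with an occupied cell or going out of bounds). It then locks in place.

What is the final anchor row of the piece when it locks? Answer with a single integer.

Answer: 7

Derivation:
Spawn at (row=0, col=3). Try each row:
  row 0: fits
  row 1: fits
  row 2: fits
  row 3: fits
  row 4: fits
  row 5: fits
  row 6: fits
  row 7: fits
  row 8: blocked -> lock at row 7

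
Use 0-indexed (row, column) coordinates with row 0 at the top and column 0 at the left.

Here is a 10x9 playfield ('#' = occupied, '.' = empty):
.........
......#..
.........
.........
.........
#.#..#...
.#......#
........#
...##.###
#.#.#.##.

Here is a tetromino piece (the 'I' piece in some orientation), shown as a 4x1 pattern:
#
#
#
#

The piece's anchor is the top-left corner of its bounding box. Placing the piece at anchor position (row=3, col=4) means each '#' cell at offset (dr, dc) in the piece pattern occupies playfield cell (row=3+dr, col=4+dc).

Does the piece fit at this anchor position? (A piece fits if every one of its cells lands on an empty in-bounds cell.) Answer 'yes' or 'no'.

Answer: yes

Derivation:
Check each piece cell at anchor (3, 4):
  offset (0,0) -> (3,4): empty -> OK
  offset (1,0) -> (4,4): empty -> OK
  offset (2,0) -> (5,4): empty -> OK
  offset (3,0) -> (6,4): empty -> OK
All cells valid: yes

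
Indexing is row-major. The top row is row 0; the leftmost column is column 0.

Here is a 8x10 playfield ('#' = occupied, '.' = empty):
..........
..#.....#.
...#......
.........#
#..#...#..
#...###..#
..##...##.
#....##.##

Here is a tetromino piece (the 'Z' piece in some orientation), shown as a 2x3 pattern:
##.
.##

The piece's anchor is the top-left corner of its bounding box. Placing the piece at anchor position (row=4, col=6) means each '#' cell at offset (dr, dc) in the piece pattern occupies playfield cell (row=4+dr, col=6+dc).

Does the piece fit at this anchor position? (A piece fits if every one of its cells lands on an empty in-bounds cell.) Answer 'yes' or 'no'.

Check each piece cell at anchor (4, 6):
  offset (0,0) -> (4,6): empty -> OK
  offset (0,1) -> (4,7): occupied ('#') -> FAIL
  offset (1,1) -> (5,7): empty -> OK
  offset (1,2) -> (5,8): empty -> OK
All cells valid: no

Answer: no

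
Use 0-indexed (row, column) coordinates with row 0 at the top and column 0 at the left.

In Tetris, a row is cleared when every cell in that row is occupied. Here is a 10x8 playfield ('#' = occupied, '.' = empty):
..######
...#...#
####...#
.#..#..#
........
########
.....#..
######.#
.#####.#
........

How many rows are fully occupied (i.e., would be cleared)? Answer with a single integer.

Check each row:
  row 0: 2 empty cells -> not full
  row 1: 6 empty cells -> not full
  row 2: 3 empty cells -> not full
  row 3: 5 empty cells -> not full
  row 4: 8 empty cells -> not full
  row 5: 0 empty cells -> FULL (clear)
  row 6: 7 empty cells -> not full
  row 7: 1 empty cell -> not full
  row 8: 2 empty cells -> not full
  row 9: 8 empty cells -> not full
Total rows cleared: 1

Answer: 1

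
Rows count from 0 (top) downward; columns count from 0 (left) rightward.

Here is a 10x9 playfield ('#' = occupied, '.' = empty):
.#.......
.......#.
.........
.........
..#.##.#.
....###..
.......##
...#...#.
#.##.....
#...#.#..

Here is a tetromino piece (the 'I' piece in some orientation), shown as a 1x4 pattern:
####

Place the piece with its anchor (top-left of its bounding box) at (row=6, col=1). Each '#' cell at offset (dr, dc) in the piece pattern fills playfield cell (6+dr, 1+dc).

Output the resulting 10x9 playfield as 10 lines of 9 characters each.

Fill (6+0,1+0) = (6,1)
Fill (6+0,1+1) = (6,2)
Fill (6+0,1+2) = (6,3)
Fill (6+0,1+3) = (6,4)

Answer: .#.......
.......#.
.........
.........
..#.##.#.
....###..
.####..##
...#...#.
#.##.....
#...#.#..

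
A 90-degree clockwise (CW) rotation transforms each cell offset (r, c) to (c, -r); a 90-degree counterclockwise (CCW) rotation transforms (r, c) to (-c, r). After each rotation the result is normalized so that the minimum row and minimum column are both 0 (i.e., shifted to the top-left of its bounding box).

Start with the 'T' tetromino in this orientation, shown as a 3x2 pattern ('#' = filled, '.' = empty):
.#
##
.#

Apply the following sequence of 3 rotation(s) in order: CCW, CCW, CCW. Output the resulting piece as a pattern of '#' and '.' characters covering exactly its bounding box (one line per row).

Start:
.#
##
.#
After rotation 1 (CCW):
###
.#.
After rotation 2 (CCW):
#.
##
#.
After rotation 3 (CCW):
.#.
###

Answer: .#.
###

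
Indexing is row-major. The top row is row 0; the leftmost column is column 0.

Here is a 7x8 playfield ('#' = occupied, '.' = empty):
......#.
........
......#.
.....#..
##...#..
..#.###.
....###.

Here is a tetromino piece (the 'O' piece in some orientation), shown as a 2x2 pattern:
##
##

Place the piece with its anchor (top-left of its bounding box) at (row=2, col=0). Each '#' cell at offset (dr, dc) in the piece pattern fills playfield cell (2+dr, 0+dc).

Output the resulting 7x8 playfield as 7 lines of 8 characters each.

Fill (2+0,0+0) = (2,0)
Fill (2+0,0+1) = (2,1)
Fill (2+1,0+0) = (3,0)
Fill (2+1,0+1) = (3,1)

Answer: ......#.
........
##....#.
##...#..
##...#..
..#.###.
....###.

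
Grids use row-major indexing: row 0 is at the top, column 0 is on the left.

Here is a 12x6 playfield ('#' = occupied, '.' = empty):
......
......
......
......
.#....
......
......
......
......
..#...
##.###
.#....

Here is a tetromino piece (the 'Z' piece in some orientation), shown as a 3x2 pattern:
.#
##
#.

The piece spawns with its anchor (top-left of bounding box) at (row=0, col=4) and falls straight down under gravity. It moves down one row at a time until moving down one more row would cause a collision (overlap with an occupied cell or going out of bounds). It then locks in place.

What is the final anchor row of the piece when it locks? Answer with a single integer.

Answer: 7

Derivation:
Spawn at (row=0, col=4). Try each row:
  row 0: fits
  row 1: fits
  row 2: fits
  row 3: fits
  row 4: fits
  row 5: fits
  row 6: fits
  row 7: fits
  row 8: blocked -> lock at row 7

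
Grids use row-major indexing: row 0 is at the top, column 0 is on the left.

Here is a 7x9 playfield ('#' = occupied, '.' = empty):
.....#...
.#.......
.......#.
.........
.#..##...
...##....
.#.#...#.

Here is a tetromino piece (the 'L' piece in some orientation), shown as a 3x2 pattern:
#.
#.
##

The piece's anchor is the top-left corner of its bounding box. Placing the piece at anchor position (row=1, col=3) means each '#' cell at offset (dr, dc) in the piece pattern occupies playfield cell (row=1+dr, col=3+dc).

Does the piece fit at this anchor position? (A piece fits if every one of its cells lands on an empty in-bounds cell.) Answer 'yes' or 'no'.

Check each piece cell at anchor (1, 3):
  offset (0,0) -> (1,3): empty -> OK
  offset (1,0) -> (2,3): empty -> OK
  offset (2,0) -> (3,3): empty -> OK
  offset (2,1) -> (3,4): empty -> OK
All cells valid: yes

Answer: yes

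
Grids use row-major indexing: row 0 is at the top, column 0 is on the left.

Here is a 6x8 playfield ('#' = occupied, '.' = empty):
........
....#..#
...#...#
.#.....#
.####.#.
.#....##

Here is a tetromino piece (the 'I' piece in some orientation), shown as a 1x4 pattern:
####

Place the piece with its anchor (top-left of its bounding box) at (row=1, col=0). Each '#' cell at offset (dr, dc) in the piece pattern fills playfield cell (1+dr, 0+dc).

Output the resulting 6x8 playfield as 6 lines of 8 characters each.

Answer: ........
#####..#
...#...#
.#.....#
.####.#.
.#....##

Derivation:
Fill (1+0,0+0) = (1,0)
Fill (1+0,0+1) = (1,1)
Fill (1+0,0+2) = (1,2)
Fill (1+0,0+3) = (1,3)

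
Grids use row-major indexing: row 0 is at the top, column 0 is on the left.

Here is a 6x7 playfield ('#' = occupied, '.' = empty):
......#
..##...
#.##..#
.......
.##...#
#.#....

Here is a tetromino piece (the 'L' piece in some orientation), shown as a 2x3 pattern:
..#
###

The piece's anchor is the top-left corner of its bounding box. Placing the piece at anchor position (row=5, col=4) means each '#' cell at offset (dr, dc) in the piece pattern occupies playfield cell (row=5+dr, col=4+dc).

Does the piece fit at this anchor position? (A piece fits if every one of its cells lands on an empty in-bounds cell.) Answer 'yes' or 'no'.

Answer: no

Derivation:
Check each piece cell at anchor (5, 4):
  offset (0,2) -> (5,6): empty -> OK
  offset (1,0) -> (6,4): out of bounds -> FAIL
  offset (1,1) -> (6,5): out of bounds -> FAIL
  offset (1,2) -> (6,6): out of bounds -> FAIL
All cells valid: no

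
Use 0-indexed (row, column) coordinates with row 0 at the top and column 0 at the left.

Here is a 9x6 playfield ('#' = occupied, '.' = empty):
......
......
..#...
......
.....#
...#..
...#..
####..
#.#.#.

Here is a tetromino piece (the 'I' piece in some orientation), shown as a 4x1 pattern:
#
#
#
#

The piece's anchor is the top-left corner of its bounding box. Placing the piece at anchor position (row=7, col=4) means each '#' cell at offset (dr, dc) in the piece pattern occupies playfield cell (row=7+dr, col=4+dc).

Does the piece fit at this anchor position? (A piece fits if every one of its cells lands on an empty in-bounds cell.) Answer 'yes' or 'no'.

Check each piece cell at anchor (7, 4):
  offset (0,0) -> (7,4): empty -> OK
  offset (1,0) -> (8,4): occupied ('#') -> FAIL
  offset (2,0) -> (9,4): out of bounds -> FAIL
  offset (3,0) -> (10,4): out of bounds -> FAIL
All cells valid: no

Answer: no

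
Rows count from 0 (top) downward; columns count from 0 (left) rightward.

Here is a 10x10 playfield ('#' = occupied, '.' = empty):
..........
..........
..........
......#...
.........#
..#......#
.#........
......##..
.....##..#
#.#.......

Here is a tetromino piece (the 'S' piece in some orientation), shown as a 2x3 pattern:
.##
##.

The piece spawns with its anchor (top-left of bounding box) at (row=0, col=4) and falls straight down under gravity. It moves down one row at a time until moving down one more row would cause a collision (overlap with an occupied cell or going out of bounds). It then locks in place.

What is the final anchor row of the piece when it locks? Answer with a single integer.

Spawn at (row=0, col=4). Try each row:
  row 0: fits
  row 1: fits
  row 2: fits
  row 3: blocked -> lock at row 2

Answer: 2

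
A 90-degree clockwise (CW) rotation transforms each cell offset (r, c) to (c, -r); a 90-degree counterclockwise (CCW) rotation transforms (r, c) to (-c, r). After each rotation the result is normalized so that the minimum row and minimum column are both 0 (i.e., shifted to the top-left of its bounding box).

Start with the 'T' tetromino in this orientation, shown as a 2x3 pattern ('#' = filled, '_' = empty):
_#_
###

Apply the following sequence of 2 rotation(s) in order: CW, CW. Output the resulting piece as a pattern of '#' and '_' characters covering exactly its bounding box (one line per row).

Answer: ###
_#_

Derivation:
Start:
_#_
###
After rotation 1 (CW):
#_
##
#_
After rotation 2 (CW):
###
_#_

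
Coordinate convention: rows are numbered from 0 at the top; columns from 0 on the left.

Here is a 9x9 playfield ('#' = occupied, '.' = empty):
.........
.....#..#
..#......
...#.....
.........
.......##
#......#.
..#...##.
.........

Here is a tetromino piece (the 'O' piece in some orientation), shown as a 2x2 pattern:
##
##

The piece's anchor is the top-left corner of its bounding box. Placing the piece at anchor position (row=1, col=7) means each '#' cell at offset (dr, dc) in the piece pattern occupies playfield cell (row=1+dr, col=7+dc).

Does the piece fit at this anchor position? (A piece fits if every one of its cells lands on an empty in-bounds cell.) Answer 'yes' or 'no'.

Answer: no

Derivation:
Check each piece cell at anchor (1, 7):
  offset (0,0) -> (1,7): empty -> OK
  offset (0,1) -> (1,8): occupied ('#') -> FAIL
  offset (1,0) -> (2,7): empty -> OK
  offset (1,1) -> (2,8): empty -> OK
All cells valid: no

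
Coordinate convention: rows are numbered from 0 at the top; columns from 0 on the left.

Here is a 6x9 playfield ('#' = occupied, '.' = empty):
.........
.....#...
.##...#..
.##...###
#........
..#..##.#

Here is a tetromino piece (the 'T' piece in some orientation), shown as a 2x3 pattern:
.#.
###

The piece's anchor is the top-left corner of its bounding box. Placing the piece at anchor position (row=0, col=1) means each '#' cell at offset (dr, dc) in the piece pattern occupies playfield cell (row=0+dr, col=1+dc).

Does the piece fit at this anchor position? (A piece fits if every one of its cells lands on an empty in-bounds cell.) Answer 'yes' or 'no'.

Answer: yes

Derivation:
Check each piece cell at anchor (0, 1):
  offset (0,1) -> (0,2): empty -> OK
  offset (1,0) -> (1,1): empty -> OK
  offset (1,1) -> (1,2): empty -> OK
  offset (1,2) -> (1,3): empty -> OK
All cells valid: yes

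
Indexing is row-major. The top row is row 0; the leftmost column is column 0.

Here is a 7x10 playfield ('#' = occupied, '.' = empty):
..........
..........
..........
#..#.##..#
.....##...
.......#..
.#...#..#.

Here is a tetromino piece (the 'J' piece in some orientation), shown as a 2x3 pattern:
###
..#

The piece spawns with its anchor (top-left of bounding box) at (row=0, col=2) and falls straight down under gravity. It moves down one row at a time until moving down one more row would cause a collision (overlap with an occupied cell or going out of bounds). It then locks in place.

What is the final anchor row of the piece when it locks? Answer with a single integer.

Answer: 2

Derivation:
Spawn at (row=0, col=2). Try each row:
  row 0: fits
  row 1: fits
  row 2: fits
  row 3: blocked -> lock at row 2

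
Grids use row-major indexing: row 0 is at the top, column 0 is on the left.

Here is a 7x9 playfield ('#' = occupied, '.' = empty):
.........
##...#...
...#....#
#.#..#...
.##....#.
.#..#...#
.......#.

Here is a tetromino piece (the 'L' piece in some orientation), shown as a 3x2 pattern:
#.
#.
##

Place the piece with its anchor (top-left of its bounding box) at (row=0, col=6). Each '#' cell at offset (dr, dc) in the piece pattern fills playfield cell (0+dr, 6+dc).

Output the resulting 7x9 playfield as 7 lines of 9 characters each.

Answer: ......#..
##...##..
...#..###
#.#..#...
.##....#.
.#..#...#
.......#.

Derivation:
Fill (0+0,6+0) = (0,6)
Fill (0+1,6+0) = (1,6)
Fill (0+2,6+0) = (2,6)
Fill (0+2,6+1) = (2,7)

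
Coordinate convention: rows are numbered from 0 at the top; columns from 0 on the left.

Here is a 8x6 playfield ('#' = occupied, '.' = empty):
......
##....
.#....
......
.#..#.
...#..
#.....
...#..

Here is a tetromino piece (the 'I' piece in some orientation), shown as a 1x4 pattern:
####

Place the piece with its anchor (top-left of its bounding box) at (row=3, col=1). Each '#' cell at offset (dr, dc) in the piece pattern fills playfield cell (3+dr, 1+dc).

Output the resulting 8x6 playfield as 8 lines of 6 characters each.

Answer: ......
##....
.#....
.####.
.#..#.
...#..
#.....
...#..

Derivation:
Fill (3+0,1+0) = (3,1)
Fill (3+0,1+1) = (3,2)
Fill (3+0,1+2) = (3,3)
Fill (3+0,1+3) = (3,4)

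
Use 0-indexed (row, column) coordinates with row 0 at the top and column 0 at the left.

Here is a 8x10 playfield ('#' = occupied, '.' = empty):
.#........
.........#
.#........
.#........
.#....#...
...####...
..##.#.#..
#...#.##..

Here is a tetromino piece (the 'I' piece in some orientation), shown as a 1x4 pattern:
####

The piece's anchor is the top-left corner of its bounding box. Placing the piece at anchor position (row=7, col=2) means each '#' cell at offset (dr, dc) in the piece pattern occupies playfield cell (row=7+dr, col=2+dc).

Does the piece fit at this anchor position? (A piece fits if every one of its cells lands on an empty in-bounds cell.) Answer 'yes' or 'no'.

Check each piece cell at anchor (7, 2):
  offset (0,0) -> (7,2): empty -> OK
  offset (0,1) -> (7,3): empty -> OK
  offset (0,2) -> (7,4): occupied ('#') -> FAIL
  offset (0,3) -> (7,5): empty -> OK
All cells valid: no

Answer: no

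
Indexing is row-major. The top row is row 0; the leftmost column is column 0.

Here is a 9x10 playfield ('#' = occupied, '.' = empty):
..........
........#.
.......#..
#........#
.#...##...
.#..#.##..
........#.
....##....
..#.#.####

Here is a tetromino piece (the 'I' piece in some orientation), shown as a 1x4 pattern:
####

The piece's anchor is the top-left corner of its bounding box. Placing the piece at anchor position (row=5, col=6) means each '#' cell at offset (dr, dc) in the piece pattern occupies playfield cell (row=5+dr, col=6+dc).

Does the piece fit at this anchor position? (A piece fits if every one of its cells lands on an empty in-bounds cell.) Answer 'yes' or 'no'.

Check each piece cell at anchor (5, 6):
  offset (0,0) -> (5,6): occupied ('#') -> FAIL
  offset (0,1) -> (5,7): occupied ('#') -> FAIL
  offset (0,2) -> (5,8): empty -> OK
  offset (0,3) -> (5,9): empty -> OK
All cells valid: no

Answer: no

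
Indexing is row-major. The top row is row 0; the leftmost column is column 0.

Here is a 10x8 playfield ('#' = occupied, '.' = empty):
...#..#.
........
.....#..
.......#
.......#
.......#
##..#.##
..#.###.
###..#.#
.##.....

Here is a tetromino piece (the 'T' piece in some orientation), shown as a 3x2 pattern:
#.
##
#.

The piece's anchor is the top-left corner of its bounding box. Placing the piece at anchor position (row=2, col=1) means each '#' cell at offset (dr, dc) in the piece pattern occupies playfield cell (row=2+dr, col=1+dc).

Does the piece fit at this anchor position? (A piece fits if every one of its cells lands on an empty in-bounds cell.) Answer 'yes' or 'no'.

Check each piece cell at anchor (2, 1):
  offset (0,0) -> (2,1): empty -> OK
  offset (1,0) -> (3,1): empty -> OK
  offset (1,1) -> (3,2): empty -> OK
  offset (2,0) -> (4,1): empty -> OK
All cells valid: yes

Answer: yes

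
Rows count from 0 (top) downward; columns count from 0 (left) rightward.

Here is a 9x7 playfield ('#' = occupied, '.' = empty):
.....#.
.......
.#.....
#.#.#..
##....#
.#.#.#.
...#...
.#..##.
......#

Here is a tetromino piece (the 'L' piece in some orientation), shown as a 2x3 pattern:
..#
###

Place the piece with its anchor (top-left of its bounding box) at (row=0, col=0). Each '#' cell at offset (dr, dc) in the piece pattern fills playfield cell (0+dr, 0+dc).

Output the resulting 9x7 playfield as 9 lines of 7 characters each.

Answer: ..#..#.
###....
.#.....
#.#.#..
##....#
.#.#.#.
...#...
.#..##.
......#

Derivation:
Fill (0+0,0+2) = (0,2)
Fill (0+1,0+0) = (1,0)
Fill (0+1,0+1) = (1,1)
Fill (0+1,0+2) = (1,2)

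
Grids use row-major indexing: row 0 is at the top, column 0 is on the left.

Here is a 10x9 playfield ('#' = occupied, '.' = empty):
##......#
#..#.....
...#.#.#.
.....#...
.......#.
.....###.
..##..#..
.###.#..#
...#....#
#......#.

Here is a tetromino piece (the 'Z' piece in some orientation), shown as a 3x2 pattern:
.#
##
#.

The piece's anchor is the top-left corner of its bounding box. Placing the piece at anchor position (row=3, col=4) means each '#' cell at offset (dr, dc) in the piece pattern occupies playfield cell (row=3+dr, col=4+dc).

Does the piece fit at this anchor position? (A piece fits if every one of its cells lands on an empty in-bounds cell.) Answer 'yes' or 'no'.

Check each piece cell at anchor (3, 4):
  offset (0,1) -> (3,5): occupied ('#') -> FAIL
  offset (1,0) -> (4,4): empty -> OK
  offset (1,1) -> (4,5): empty -> OK
  offset (2,0) -> (5,4): empty -> OK
All cells valid: no

Answer: no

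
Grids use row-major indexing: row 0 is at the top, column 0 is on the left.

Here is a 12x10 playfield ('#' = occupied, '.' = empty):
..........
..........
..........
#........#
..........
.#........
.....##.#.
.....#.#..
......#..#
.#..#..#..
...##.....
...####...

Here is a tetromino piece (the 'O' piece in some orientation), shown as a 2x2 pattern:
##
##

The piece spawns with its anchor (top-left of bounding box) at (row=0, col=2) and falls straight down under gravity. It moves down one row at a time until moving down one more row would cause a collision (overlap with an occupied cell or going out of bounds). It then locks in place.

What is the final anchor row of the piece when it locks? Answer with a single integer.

Answer: 8

Derivation:
Spawn at (row=0, col=2). Try each row:
  row 0: fits
  row 1: fits
  row 2: fits
  row 3: fits
  row 4: fits
  row 5: fits
  row 6: fits
  row 7: fits
  row 8: fits
  row 9: blocked -> lock at row 8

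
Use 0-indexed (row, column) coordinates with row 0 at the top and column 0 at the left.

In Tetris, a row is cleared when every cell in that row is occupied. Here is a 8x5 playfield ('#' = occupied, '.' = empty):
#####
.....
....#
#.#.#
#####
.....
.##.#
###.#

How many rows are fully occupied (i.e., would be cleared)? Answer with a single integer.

Check each row:
  row 0: 0 empty cells -> FULL (clear)
  row 1: 5 empty cells -> not full
  row 2: 4 empty cells -> not full
  row 3: 2 empty cells -> not full
  row 4: 0 empty cells -> FULL (clear)
  row 5: 5 empty cells -> not full
  row 6: 2 empty cells -> not full
  row 7: 1 empty cell -> not full
Total rows cleared: 2

Answer: 2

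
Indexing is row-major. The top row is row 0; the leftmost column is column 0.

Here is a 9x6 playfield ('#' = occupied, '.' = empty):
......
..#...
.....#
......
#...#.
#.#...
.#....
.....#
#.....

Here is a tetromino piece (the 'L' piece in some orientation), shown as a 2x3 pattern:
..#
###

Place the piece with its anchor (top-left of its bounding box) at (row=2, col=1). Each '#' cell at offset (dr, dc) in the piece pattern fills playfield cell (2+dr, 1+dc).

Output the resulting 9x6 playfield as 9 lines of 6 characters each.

Answer: ......
..#...
...#.#
.###..
#...#.
#.#...
.#....
.....#
#.....

Derivation:
Fill (2+0,1+2) = (2,3)
Fill (2+1,1+0) = (3,1)
Fill (2+1,1+1) = (3,2)
Fill (2+1,1+2) = (3,3)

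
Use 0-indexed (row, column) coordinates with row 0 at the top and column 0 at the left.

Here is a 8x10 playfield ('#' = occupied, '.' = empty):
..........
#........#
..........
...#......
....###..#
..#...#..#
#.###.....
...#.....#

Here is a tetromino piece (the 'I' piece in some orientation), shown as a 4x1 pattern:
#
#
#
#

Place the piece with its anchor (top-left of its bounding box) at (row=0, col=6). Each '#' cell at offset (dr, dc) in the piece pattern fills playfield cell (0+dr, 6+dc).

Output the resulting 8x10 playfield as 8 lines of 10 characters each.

Answer: ......#...
#.....#..#
......#...
...#..#...
....###..#
..#...#..#
#.###.....
...#.....#

Derivation:
Fill (0+0,6+0) = (0,6)
Fill (0+1,6+0) = (1,6)
Fill (0+2,6+0) = (2,6)
Fill (0+3,6+0) = (3,6)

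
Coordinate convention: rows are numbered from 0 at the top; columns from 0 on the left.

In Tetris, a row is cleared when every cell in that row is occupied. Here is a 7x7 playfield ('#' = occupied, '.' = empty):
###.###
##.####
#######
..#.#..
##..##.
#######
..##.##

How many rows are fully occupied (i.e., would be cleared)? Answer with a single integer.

Answer: 2

Derivation:
Check each row:
  row 0: 1 empty cell -> not full
  row 1: 1 empty cell -> not full
  row 2: 0 empty cells -> FULL (clear)
  row 3: 5 empty cells -> not full
  row 4: 3 empty cells -> not full
  row 5: 0 empty cells -> FULL (clear)
  row 6: 3 empty cells -> not full
Total rows cleared: 2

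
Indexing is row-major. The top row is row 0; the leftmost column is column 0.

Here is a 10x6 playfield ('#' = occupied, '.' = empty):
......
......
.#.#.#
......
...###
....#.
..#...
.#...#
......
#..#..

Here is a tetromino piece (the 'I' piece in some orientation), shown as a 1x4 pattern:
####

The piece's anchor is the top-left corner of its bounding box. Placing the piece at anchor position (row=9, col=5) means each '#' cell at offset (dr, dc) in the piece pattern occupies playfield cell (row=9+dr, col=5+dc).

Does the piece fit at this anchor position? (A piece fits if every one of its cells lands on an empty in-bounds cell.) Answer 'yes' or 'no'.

Answer: no

Derivation:
Check each piece cell at anchor (9, 5):
  offset (0,0) -> (9,5): empty -> OK
  offset (0,1) -> (9,6): out of bounds -> FAIL
  offset (0,2) -> (9,7): out of bounds -> FAIL
  offset (0,3) -> (9,8): out of bounds -> FAIL
All cells valid: no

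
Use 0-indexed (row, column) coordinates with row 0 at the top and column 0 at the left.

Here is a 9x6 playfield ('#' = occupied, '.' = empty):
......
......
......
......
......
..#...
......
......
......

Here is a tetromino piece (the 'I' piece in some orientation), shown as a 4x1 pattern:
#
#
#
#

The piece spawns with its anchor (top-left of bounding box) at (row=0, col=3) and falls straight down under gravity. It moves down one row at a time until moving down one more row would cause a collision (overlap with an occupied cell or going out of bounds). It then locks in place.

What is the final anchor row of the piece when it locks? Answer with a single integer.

Spawn at (row=0, col=3). Try each row:
  row 0: fits
  row 1: fits
  row 2: fits
  row 3: fits
  row 4: fits
  row 5: fits
  row 6: blocked -> lock at row 5

Answer: 5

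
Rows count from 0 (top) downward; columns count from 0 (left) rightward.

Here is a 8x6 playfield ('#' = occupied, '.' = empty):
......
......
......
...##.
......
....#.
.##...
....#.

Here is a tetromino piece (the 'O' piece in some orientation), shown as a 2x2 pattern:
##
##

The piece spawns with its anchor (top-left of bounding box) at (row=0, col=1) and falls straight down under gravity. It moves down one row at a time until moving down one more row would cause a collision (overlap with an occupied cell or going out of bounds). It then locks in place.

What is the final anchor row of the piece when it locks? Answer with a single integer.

Spawn at (row=0, col=1). Try each row:
  row 0: fits
  row 1: fits
  row 2: fits
  row 3: fits
  row 4: fits
  row 5: blocked -> lock at row 4

Answer: 4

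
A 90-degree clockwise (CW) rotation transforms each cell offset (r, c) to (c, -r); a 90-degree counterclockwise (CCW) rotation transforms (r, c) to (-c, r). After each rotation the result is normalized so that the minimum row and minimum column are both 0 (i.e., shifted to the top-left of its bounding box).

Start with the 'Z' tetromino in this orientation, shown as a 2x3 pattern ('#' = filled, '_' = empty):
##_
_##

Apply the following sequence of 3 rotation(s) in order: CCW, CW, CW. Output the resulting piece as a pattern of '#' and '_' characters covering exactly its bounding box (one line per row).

Answer: _#
##
#_

Derivation:
Start:
##_
_##
After rotation 1 (CCW):
_#
##
#_
After rotation 2 (CW):
##_
_##
After rotation 3 (CW):
_#
##
#_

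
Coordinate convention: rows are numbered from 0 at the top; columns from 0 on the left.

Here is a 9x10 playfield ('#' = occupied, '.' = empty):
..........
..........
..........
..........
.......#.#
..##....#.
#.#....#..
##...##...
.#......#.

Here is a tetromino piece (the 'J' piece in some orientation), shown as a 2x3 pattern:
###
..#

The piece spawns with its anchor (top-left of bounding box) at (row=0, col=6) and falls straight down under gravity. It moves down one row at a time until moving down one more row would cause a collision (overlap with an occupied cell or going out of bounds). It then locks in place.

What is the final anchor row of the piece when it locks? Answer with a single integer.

Spawn at (row=0, col=6). Try each row:
  row 0: fits
  row 1: fits
  row 2: fits
  row 3: fits
  row 4: blocked -> lock at row 3

Answer: 3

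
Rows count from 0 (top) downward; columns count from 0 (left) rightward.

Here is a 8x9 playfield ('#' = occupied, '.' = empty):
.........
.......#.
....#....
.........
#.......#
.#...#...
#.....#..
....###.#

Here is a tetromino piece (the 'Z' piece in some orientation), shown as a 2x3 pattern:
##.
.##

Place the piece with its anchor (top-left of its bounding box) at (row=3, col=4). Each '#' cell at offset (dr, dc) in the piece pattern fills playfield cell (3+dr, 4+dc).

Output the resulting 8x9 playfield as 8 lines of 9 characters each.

Fill (3+0,4+0) = (3,4)
Fill (3+0,4+1) = (3,5)
Fill (3+1,4+1) = (4,5)
Fill (3+1,4+2) = (4,6)

Answer: .........
.......#.
....#....
....##...
#....##.#
.#...#...
#.....#..
....###.#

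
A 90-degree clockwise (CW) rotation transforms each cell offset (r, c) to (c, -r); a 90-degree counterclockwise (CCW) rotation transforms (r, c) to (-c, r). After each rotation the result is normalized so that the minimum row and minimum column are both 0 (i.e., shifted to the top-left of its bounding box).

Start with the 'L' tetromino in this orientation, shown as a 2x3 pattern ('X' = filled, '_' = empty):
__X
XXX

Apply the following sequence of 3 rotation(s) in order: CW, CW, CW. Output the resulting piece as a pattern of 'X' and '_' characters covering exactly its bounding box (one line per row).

Answer: XX
_X
_X

Derivation:
Start:
__X
XXX
After rotation 1 (CW):
X_
X_
XX
After rotation 2 (CW):
XXX
X__
After rotation 3 (CW):
XX
_X
_X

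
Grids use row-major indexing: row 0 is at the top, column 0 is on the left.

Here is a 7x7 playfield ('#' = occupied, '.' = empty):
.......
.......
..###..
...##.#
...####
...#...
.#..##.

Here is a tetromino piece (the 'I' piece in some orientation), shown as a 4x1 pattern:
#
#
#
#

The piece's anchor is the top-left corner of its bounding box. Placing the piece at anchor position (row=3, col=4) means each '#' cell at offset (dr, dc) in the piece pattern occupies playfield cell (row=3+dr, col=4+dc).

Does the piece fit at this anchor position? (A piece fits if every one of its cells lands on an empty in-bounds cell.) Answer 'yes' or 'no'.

Check each piece cell at anchor (3, 4):
  offset (0,0) -> (3,4): occupied ('#') -> FAIL
  offset (1,0) -> (4,4): occupied ('#') -> FAIL
  offset (2,0) -> (5,4): empty -> OK
  offset (3,0) -> (6,4): occupied ('#') -> FAIL
All cells valid: no

Answer: no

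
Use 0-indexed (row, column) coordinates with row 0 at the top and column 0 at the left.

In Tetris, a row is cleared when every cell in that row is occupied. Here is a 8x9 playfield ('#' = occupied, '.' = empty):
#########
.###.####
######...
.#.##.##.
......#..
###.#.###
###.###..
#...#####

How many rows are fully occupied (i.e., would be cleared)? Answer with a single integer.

Check each row:
  row 0: 0 empty cells -> FULL (clear)
  row 1: 2 empty cells -> not full
  row 2: 3 empty cells -> not full
  row 3: 4 empty cells -> not full
  row 4: 8 empty cells -> not full
  row 5: 2 empty cells -> not full
  row 6: 3 empty cells -> not full
  row 7: 3 empty cells -> not full
Total rows cleared: 1

Answer: 1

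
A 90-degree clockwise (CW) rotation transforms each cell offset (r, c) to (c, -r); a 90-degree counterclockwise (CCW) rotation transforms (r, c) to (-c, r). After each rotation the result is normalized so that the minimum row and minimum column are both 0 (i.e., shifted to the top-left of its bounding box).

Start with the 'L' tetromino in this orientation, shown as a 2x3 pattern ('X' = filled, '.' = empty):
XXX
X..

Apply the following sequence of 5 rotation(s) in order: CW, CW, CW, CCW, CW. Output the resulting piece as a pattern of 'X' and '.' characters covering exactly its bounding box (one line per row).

Start:
XXX
X..
After rotation 1 (CW):
XX
.X
.X
After rotation 2 (CW):
..X
XXX
After rotation 3 (CW):
X.
X.
XX
After rotation 4 (CCW):
..X
XXX
After rotation 5 (CW):
X.
X.
XX

Answer: X.
X.
XX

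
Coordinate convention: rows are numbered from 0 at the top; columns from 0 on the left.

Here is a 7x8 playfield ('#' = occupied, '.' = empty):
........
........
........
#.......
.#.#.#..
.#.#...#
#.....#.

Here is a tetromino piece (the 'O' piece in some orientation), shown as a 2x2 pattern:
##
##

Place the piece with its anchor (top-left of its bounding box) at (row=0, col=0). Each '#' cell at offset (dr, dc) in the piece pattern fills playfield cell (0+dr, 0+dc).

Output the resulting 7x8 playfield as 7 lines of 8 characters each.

Answer: ##......
##......
........
#.......
.#.#.#..
.#.#...#
#.....#.

Derivation:
Fill (0+0,0+0) = (0,0)
Fill (0+0,0+1) = (0,1)
Fill (0+1,0+0) = (1,0)
Fill (0+1,0+1) = (1,1)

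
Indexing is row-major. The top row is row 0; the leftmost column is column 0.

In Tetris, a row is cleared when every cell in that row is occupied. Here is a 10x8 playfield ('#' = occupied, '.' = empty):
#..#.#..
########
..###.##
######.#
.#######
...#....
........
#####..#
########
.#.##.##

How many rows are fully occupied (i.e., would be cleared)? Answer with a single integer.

Answer: 2

Derivation:
Check each row:
  row 0: 5 empty cells -> not full
  row 1: 0 empty cells -> FULL (clear)
  row 2: 3 empty cells -> not full
  row 3: 1 empty cell -> not full
  row 4: 1 empty cell -> not full
  row 5: 7 empty cells -> not full
  row 6: 8 empty cells -> not full
  row 7: 2 empty cells -> not full
  row 8: 0 empty cells -> FULL (clear)
  row 9: 3 empty cells -> not full
Total rows cleared: 2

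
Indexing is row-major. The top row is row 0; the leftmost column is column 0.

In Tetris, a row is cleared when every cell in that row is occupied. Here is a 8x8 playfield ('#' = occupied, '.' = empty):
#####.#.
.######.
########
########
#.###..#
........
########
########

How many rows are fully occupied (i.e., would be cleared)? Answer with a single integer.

Answer: 4

Derivation:
Check each row:
  row 0: 2 empty cells -> not full
  row 1: 2 empty cells -> not full
  row 2: 0 empty cells -> FULL (clear)
  row 3: 0 empty cells -> FULL (clear)
  row 4: 3 empty cells -> not full
  row 5: 8 empty cells -> not full
  row 6: 0 empty cells -> FULL (clear)
  row 7: 0 empty cells -> FULL (clear)
Total rows cleared: 4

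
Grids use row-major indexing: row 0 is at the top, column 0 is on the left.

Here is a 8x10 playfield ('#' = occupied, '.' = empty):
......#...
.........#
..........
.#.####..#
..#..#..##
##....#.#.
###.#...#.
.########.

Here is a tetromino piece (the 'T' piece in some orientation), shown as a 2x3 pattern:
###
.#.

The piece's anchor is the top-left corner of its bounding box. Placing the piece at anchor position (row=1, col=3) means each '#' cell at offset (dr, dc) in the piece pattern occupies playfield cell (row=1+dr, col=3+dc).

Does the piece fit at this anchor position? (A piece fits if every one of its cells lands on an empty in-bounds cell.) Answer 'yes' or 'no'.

Check each piece cell at anchor (1, 3):
  offset (0,0) -> (1,3): empty -> OK
  offset (0,1) -> (1,4): empty -> OK
  offset (0,2) -> (1,5): empty -> OK
  offset (1,1) -> (2,4): empty -> OK
All cells valid: yes

Answer: yes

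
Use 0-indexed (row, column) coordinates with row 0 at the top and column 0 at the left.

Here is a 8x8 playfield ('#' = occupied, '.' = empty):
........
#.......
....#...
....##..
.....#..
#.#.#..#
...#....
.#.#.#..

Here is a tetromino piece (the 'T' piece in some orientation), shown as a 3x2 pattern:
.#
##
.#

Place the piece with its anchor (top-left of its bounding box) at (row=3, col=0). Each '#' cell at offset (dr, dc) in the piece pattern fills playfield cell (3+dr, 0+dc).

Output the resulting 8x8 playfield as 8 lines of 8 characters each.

Answer: ........
#.......
....#...
.#..##..
##...#..
###.#..#
...#....
.#.#.#..

Derivation:
Fill (3+0,0+1) = (3,1)
Fill (3+1,0+0) = (4,0)
Fill (3+1,0+1) = (4,1)
Fill (3+2,0+1) = (5,1)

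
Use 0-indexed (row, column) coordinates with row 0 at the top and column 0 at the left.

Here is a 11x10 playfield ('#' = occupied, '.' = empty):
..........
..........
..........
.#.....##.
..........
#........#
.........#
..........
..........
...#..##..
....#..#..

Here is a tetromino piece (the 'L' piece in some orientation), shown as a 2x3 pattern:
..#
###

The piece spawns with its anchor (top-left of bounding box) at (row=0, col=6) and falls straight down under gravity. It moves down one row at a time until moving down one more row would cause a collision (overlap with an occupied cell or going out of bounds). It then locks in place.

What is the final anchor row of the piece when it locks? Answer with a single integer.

Spawn at (row=0, col=6). Try each row:
  row 0: fits
  row 1: fits
  row 2: blocked -> lock at row 1

Answer: 1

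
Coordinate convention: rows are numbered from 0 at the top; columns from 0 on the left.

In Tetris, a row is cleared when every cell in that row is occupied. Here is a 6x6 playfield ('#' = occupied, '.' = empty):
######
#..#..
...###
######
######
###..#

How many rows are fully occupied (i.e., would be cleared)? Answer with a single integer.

Check each row:
  row 0: 0 empty cells -> FULL (clear)
  row 1: 4 empty cells -> not full
  row 2: 3 empty cells -> not full
  row 3: 0 empty cells -> FULL (clear)
  row 4: 0 empty cells -> FULL (clear)
  row 5: 2 empty cells -> not full
Total rows cleared: 3

Answer: 3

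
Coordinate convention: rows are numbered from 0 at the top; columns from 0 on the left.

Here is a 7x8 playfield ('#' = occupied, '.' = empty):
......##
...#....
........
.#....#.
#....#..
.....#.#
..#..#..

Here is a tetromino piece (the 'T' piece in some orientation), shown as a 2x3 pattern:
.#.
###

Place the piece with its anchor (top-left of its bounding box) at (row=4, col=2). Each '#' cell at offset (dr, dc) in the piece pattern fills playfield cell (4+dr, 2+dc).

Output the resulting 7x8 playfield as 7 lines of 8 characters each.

Answer: ......##
...#....
........
.#....#.
#..#.#..
..####.#
..#..#..

Derivation:
Fill (4+0,2+1) = (4,3)
Fill (4+1,2+0) = (5,2)
Fill (4+1,2+1) = (5,3)
Fill (4+1,2+2) = (5,4)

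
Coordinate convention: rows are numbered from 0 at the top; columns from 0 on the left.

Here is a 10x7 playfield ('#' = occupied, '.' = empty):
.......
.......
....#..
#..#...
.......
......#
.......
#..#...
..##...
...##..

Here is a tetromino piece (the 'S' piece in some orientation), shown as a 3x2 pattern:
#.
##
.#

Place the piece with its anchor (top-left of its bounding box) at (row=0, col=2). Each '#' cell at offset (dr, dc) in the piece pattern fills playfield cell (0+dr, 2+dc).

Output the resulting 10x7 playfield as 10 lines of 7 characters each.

Answer: ..#....
..##...
...##..
#..#...
.......
......#
.......
#..#...
..##...
...##..

Derivation:
Fill (0+0,2+0) = (0,2)
Fill (0+1,2+0) = (1,2)
Fill (0+1,2+1) = (1,3)
Fill (0+2,2+1) = (2,3)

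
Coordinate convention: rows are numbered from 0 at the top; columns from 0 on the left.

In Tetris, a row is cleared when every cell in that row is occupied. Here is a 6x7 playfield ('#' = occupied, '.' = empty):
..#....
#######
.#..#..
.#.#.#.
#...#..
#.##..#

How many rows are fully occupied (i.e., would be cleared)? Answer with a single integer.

Answer: 1

Derivation:
Check each row:
  row 0: 6 empty cells -> not full
  row 1: 0 empty cells -> FULL (clear)
  row 2: 5 empty cells -> not full
  row 3: 4 empty cells -> not full
  row 4: 5 empty cells -> not full
  row 5: 3 empty cells -> not full
Total rows cleared: 1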